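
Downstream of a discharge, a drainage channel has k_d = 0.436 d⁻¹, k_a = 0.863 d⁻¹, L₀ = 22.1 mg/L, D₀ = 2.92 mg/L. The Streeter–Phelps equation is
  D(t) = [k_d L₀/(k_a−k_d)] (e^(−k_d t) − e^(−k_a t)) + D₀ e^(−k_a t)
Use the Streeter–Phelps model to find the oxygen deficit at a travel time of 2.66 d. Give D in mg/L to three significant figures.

D ≈ 5.10 mg/L

k_d L₀/(k_a−k_d) = 0.436×22.1/(0.863−0.436) = 9.636/0.4270 = 22.57 mg/L.
e^(−k_d t) = e^(−0.436×2.660) = 0.3136; e^(−k_a t) = e^(−0.863×2.660) = 0.1007.
D = 22.57 × (0.3136 − 0.1007) + 2.92 × 0.1007 = 4.803 + 0.2941 = 5.097 mg/L.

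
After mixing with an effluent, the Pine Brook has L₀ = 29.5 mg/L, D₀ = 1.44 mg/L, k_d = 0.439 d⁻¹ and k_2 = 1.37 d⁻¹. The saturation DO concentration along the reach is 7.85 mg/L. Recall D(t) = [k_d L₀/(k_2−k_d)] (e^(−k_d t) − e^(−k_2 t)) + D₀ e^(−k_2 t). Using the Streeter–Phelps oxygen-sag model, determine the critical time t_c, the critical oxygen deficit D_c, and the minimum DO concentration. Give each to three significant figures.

t_c ≈ 1.11 d; D_c ≈ 5.82 mg/L; min DO ≈ 2.03 mg/L

With k_2/k_d = 3.121 and 1 − D₀(k_2−k_d)/(k_d L₀) = 0.8965,
t_c = ln(3.121 × 0.8965) / (1.37 − 0.439) = ln(2.798) / 0.9310 = 1.029/0.9310 = 1.105 d.
D_c = (k_d/k_2) L₀ e^(−k_d t_c) = (0.439/1.37) × 29.5 × e^(−0.439×1.105) = 0.3204 × 29.5 × 0.6156 = 5.819 mg/L.
Minimum DO = C_s − D_c = 7.85 − 5.819 = 2.031 mg/L.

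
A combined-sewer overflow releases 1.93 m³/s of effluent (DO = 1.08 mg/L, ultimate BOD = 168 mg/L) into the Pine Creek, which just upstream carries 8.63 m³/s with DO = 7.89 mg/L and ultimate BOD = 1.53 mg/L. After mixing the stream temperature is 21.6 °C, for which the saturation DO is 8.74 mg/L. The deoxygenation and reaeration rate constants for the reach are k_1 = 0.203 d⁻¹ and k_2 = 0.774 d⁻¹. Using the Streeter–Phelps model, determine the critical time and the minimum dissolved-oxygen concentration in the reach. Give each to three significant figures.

Mixed DO = (8.63×7.89 + 1.93×1.08)/(8.63+1.93) = 70.18/10.56 = 6.645 mg/L.
Mixed L₀ = (8.63×1.53 + 1.93×168)/(10.56) = 337.4/10.56 = 31.95 mg/L.
Initial deficit D₀ = C_s − DO₀ = 8.74 − 6.645 = 2.095 mg/L.
t_c = (1/0.5710) ln[(0.774/0.203)(1 − 2.095×0.5710/(0.203×31.95))] = 1.751 × ln(3.110) = 1.987 d.
D_c = (0.203/0.774) × 31.95 × e^(−0.203×1.987) = 0.2623 × 31.95 × 0.6681 = 5.599 mg/L.
Minimum DO = 8.74 − 5.599 = 3.141 mg/L.

t_c ≈ 1.99 d; minimum DO ≈ 3.14 mg/L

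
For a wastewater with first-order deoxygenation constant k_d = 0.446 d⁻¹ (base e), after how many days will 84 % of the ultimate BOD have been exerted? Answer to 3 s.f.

t ≈ 4.11 d

y/L₀ = 1 − e^(−k_d t) = 0.84 ⇒ e^(−k_d t) = 0.160
t = −ln(0.160) / 0.446 = 1.833 / 0.446 = 4.109 d.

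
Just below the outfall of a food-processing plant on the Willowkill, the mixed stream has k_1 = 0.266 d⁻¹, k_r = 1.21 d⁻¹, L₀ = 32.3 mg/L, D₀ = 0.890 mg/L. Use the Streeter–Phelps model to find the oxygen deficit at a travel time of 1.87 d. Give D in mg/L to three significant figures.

k_1 L₀/(k_r−k_1) = 0.266×32.3/(1.21−0.266) = 8.592/0.9440 = 9.101 mg/L.
e^(−k_1 t) = e^(−0.266×1.870) = 0.6081; e^(−k_r t) = e^(−1.21×1.870) = 0.1041.
D = 9.101 × (0.6081 − 0.1041) + 0.890 × 0.1041 = 4.587 + 0.09262 = 4.680 mg/L.

D ≈ 4.68 mg/L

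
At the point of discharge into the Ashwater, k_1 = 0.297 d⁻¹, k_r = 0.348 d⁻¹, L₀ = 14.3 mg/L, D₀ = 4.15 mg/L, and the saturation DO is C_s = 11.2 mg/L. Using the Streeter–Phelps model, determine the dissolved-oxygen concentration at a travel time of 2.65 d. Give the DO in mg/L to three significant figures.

k_1 L₀/(k_r−k_1) = 0.297×14.3/(0.348−0.297) = 4.247/0.05100 = 83.28 mg/L.
e^(−k_1 t) = e^(−0.297×2.650) = 0.4552; e^(−k_r t) = e^(−0.348×2.650) = 0.3976.
D = 83.28 × (0.4552 − 0.3976) + 4.15 × 0.3976 = 4.792 + 1.650 = 6.442 mg/L.
DO = C_s − D = 11.2 − 6.442 = 4.758 mg/L.

DO ≈ 4.76 mg/L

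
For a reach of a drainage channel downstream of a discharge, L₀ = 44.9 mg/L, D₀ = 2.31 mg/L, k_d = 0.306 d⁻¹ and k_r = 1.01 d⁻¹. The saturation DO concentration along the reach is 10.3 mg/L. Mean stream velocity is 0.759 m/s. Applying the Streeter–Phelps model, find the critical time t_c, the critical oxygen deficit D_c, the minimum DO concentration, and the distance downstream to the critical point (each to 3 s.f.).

t_c = [1/(k_r−k_d)] ln[(k_r/k_d)(1 − D₀(k_r−k_d)/(k_d L₀))]
= [1/(1.01−0.306)] ln[(1.01/0.306)(1 − 2.31×0.7040/(0.306×44.9))]
= (1/0.7040) ln[3.301 × 0.8816] = 1.420 × ln(2.910) = 1.420 × 1.068 = 1.517 d.
L(t_c) = L₀ e^(−k_d t_c) = 44.9 × 0.6286 = 28.22 mg/L, and at the critical point k_r D_c = k_d L, so D_c = (0.306/1.01) × 28.22 = 8.551 mg/L.
Minimum DO = C_s − D_c = 10.3 − 8.551 = 1.749 mg/L.
x_c = v t_c = 0.759 m/s × 1.517 d × 86400 s/d = 99500 m ≈ 99.5 km.

t_c ≈ 1.52 d; D_c ≈ 8.55 mg/L; min DO ≈ 1.75 mg/L; x_c ≈ 99.5 km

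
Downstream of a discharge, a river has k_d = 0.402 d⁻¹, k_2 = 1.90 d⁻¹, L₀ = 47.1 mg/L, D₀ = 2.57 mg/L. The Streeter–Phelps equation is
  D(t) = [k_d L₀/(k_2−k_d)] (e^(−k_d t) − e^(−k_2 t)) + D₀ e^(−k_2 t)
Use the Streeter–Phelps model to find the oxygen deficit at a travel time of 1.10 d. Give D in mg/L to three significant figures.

D ≈ 6.88 mg/L

k_d L₀/(k_2−k_d) = 0.402×47.1/(1.90−0.402) = 18.93/1.498 = 12.64 mg/L.
e^(−k_d t) = e^(−0.402×1.100) = 0.6426; e^(−k_2 t) = e^(−1.90×1.100) = 0.1237.
D = 12.64 × (0.6426 − 0.1237) + 2.57 × 0.1237 = 6.559 + 0.3179 = 6.877 mg/L.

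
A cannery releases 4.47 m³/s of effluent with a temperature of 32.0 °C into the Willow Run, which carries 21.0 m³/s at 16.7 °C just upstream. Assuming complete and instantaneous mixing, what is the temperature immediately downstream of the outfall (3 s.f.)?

Flow-weighted mixing: C = (Q_r C_r + Q_w C_w)/(Q_r + Q_w)
= (21.0×16.7 + 4.47×32.0)/(21.0 + 4.47) = 493.7/25.47 = 19.39 °C.

19.4 °C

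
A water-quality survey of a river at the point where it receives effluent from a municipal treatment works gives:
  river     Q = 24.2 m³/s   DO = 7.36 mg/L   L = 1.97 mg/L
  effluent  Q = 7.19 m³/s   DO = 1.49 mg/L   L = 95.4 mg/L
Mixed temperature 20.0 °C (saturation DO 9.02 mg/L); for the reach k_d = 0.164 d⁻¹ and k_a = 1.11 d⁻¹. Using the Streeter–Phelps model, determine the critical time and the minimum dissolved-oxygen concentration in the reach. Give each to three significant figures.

t_c ≈ 0.591 d; minimum DO ≈ 5.89 mg/L

Mixed DO = (24.2×7.36 + 7.19×1.49)/(24.2+7.19) = 188.8/31.39 = 6.015 mg/L.
Mixed L₀ = (24.2×1.97 + 7.19×95.4)/(31.39) = 733.6/31.39 = 23.37 mg/L.
Initial deficit D₀ = C_s − DO₀ = 9.02 − 6.015 = 3.005 mg/L.
t_c = (1/0.9460) ln[(1.11/0.164)(1 − 3.005×0.9460/(0.164×23.37))] = 1.057 × ln(1.749) = 0.5910 d.
D_c = (0.164/1.11) × 23.37 × e^(−0.164×0.5910) = 0.1477 × 23.37 × 0.9076 = 3.134 mg/L.
Minimum DO = 9.02 − 3.134 = 5.886 mg/L.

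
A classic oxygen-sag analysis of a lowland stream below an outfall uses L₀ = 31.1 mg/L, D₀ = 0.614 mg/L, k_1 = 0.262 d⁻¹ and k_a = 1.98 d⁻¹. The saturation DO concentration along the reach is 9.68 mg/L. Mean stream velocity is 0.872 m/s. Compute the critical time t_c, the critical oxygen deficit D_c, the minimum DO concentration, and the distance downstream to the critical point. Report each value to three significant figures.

t_c ≈ 1.10 d; D_c ≈ 3.09 mg/L; min DO ≈ 6.59 mg/L; x_c ≈ 82.6 km

t_c = [1/(k_a−k_1)] ln[(k_a/k_1)(1 − D₀(k_a−k_1)/(k_1 L₀))]
= [1/(1.98−0.262)] ln[(1.98/0.262)(1 − 0.614×1.718/(0.262×31.1))]
= (1/1.718) ln[7.557 × 0.8705] = 0.5821 × ln(6.579) = 0.5821 × 1.884 = 1.097 d.
L(t_c) = L₀ e^(−k_1 t_c) = 31.1 × 0.7503 = 23.33 mg/L, and at the critical point k_a D_c = k_1 L, so D_c = (0.262/1.98) × 23.33 = 3.088 mg/L.
Minimum DO = C_s − D_c = 9.68 − 3.088 = 6.592 mg/L.
x_c = v t_c = 0.872 m/s × 1.097 d × 86400 s/d = 82610 m ≈ 82.6 km.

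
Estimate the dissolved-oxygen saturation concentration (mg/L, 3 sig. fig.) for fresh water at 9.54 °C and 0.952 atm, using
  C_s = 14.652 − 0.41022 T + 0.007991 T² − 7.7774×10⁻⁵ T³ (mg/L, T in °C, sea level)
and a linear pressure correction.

At sea level: C_s = 14.652 − 0.41022×9.54 + 0.007991×9.54² − 7.7774×10⁻⁵×9.54³ = 11.40 mg/L.
Pressure correction: C_s' = 11.40 × 0.952 = 10.85 mg/L.

C_s ≈ 10.9 mg/L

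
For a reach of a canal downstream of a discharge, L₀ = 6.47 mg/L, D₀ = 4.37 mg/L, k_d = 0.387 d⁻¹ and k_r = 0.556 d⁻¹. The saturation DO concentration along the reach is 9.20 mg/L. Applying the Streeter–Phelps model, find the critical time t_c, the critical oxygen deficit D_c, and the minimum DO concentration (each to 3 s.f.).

At the critical point dD/dt = 0, so k_d L₀ e^(−k_d t) = k_r D. Substituting D(t) from the Streeter–Phelps equation and solving for t gives
t_c = ln[(k_r/k_d)(1 − D₀(k_r−k_d)/(k_d L₀))] / (k_r−k_d).
Here k_r−k_d = 0.1690 d⁻¹ and 1 − D₀(k_r−k_d)/(k_d L₀) = 1 − 4.37×0.1690/(0.387×6.47) = 0.7050, so
t_c = ln(1.437 × 0.7050) / 0.1690 = 0.01285 / 0.1690 = 0.07605 d.
D_c = (k_d/k_r) L₀ e^(−k_d t_c) = (0.387/0.556) × 6.47 × e^(−0.387×0.07605) = 0.6960 × 6.47 × 0.9710 = 4.373 mg/L.
Minimum DO = C_s − D_c = 9.20 − 4.373 = 4.827 mg/L.

t_c ≈ 0.0761 d; D_c ≈ 4.37 mg/L; min DO ≈ 4.83 mg/L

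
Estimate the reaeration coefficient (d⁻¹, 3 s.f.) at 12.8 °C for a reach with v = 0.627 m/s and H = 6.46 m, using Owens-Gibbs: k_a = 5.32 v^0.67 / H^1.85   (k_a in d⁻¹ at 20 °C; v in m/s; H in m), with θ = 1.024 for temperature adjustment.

k_a ≈ 0.104 d⁻¹

k_a(20) = 5.32 × 0.627^0.67 / 6.46^1.85 = 5.32 × 0.7314 / 31.54 = 0.1234 d⁻¹.
k_a(12.8) = 0.1234 × 1.024^(12.8−20) = 0.1234 × 0.8430 = 0.1040 d⁻¹.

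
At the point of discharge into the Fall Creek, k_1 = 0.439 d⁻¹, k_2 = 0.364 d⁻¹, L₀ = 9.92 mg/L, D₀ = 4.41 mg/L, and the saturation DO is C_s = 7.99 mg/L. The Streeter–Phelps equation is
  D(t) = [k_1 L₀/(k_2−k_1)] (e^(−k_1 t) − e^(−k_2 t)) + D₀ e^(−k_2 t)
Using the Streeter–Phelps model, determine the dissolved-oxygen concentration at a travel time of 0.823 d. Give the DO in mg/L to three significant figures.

k_1 L₀/(k_2−k_1) = 0.439×9.92/(0.364−0.439) = 4.355/-0.07500 = -58.07 mg/L.
e^(−k_1 t) = e^(−0.439×0.8230) = 0.6968; e^(−k_2 t) = e^(−0.364×0.8230) = 0.7411.
D = -58.07 × (0.6968 − 0.7411) + 4.41 × 0.7411 = 2.576 + 3.268 = 5.844 mg/L.
DO = C_s − D = 7.99 − 5.844 = 2.146 mg/L.

DO ≈ 2.15 mg/L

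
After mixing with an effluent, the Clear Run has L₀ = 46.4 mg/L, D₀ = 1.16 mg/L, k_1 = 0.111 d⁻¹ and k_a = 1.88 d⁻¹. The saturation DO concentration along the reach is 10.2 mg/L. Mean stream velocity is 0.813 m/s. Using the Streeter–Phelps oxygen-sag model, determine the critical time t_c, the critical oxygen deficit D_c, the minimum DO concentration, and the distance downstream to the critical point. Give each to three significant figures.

t_c = [1/(k_a−k_1)] ln[(k_a/k_1)(1 − D₀(k_a−k_1)/(k_1 L₀))]
= [1/(1.88−0.111)] ln[(1.88/0.111)(1 − 1.16×1.769/(0.111×46.4))]
= (1/1.769) ln[16.94 × 0.6016] = 0.5653 × ln(10.19) = 0.5653 × 2.321 = 1.312 d.
D_c = (k_1/k_a) L₀ e^(−k_1 t_c) = (0.111/1.88) × 46.4 × e^(−0.111×1.312) = 0.05904 × 46.4 × 0.8645 = 2.368 mg/L.
Minimum DO = C_s − D_c = 10.2 − 2.368 = 7.832 mg/L.
x_c = v t_c = 0.813 m/s × 1.312 d × 86400 s/d = 92170 m ≈ 92.2 km.

t_c ≈ 1.31 d; D_c ≈ 2.37 mg/L; min DO ≈ 7.83 mg/L; x_c ≈ 92.2 km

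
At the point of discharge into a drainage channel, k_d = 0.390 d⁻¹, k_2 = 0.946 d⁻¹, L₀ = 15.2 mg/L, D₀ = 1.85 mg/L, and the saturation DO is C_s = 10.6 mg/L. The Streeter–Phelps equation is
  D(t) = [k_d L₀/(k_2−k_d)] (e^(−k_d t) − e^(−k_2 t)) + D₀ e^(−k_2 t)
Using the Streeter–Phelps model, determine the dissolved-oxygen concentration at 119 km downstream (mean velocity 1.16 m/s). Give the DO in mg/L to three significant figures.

DO ≈ 6.76 mg/L

Travel time t = x/v = 119 km / (1.16 m/s) = 119000 m / 1.16 m/s = 102600 s = 1.187 d.
k_d L₀/(k_2−k_d) = 0.390×15.2/(0.946−0.390) = 5.928/0.5560 = 10.66 mg/L.
e^(−k_d t) = e^(−0.390×1.187) = 0.6294; e^(−k_2 t) = e^(−0.946×1.187) = 0.3252.
D = 10.66 × (0.6294 − 0.3252) + 1.85 × 0.3252 = 3.243 + 0.6017 = 3.844 mg/L.
DO = C_s − D = 10.6 − 3.844 = 6.756 mg/L.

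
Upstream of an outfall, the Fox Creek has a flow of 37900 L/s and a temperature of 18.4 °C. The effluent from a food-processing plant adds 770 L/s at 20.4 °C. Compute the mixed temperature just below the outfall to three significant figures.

18.4 °C

Flow-weighted mixing: C = (Q_r C_r + Q_w C_w)/(Q_r + Q_w)
= (37900×18.4 + 770×20.4)/(37900 + 770) = 713100/38670 = 18.44 °C.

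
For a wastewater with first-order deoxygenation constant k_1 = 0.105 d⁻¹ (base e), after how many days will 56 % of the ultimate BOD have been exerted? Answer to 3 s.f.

t ≈ 7.82 d

y/L₀ = 1 − e^(−k_1 t) = 0.56 ⇒ e^(−k_1 t) = 0.440
t = −ln(0.440) / 0.105 = 0.8210 / 0.105 = 7.819 d.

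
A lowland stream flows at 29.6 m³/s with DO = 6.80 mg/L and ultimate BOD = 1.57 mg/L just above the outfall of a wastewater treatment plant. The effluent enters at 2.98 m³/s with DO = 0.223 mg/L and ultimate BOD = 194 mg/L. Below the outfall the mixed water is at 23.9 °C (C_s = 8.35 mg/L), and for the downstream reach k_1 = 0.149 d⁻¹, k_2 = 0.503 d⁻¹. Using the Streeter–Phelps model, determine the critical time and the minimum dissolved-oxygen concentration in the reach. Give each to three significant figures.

t_c ≈ 2.56 d; minimum DO ≈ 4.47 mg/L

Mixed DO = (29.6×6.80 + 2.98×0.223)/(29.6+2.98) = 201.9/32.58 = 6.198 mg/L.
Mixed L₀ = (29.6×1.57 + 2.98×194)/(32.58) = 624.6/32.58 = 19.17 mg/L.
Initial deficit D₀ = C_s − DO₀ = 8.35 − 6.198 = 2.152 mg/L.
t_c = (1/0.3540) ln[(0.503/0.149)(1 − 2.152×0.3540/(0.149×19.17))] = 2.825 × ln(2.476) = 2.561 d.
D_c = (0.149/0.503) × 19.17 × e^(−0.149×2.561) = 0.2962 × 19.17 × 0.6828 = 3.878 mg/L.
Minimum DO = 8.35 − 3.878 = 4.472 mg/L.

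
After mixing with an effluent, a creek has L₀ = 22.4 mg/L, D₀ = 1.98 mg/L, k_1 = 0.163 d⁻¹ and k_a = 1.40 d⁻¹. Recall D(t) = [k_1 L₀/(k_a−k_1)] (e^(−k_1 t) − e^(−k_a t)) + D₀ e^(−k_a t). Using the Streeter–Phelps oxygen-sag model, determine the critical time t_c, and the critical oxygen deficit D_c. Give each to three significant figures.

At the critical point dD/dt = 0, so k_1 L₀ e^(−k_1 t) = k_a D. Substituting D(t) from the Streeter–Phelps equation and solving for t gives
t_c = ln[(k_a/k_1)(1 − D₀(k_a−k_1)/(k_1 L₀))] / (k_a−k_1).
Here k_a−k_1 = 1.237 d⁻¹ and 1 − D₀(k_a−k_1)/(k_1 L₀) = 1 − 1.98×1.237/(0.163×22.4) = 0.3292, so
t_c = ln(8.589 × 0.3292) / 1.237 = 1.039 / 1.237 = 0.8402 d.
D_c = (k_1/k_a) L₀ e^(−k_1 t_c) = (0.163/1.40) × 22.4 × e^(−0.163×0.8402) = 0.1164 × 22.4 × 0.8720 = 2.274 mg/L.

t_c ≈ 0.840 d; D_c ≈ 2.27 mg/L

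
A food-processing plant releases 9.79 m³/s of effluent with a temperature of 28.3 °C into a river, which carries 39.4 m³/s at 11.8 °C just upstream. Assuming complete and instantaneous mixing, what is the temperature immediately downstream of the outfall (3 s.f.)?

15.1 °C

Flow-weighted mixing: C = (Q_r C_r + Q_w C_w)/(Q_r + Q_w)
= (39.4×11.8 + 9.79×28.3)/(39.4 + 9.79) = 742.0/49.19 = 15.08 °C.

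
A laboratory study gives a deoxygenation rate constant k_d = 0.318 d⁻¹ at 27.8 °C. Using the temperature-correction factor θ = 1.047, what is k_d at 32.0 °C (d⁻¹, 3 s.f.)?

k_d(T₂) = k_d(T₁) · θ^(T₂−T₁) = 0.318 × 1.047^(32.0−27.8)
= 0.318 × 1.047^4.20 = 0.318 × 1.213 = 0.3857 d⁻¹.

k_d ≈ 0.386 d⁻¹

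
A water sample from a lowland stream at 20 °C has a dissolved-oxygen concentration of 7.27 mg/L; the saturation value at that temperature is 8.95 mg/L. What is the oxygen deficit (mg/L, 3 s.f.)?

D = C_s − C = 8.95 − 7.27 = 1.68 mg/L.

D ≈ 1.68 mg/L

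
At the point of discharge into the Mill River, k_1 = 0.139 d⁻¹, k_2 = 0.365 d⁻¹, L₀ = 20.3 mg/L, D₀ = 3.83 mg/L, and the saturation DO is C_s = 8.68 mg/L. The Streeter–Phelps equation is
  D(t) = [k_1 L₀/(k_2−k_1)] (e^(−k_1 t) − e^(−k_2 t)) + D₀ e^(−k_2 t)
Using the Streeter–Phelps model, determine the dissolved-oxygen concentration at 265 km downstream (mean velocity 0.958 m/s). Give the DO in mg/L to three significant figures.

Travel time t = x/v = 265 km / (0.958 m/s) = 265000 m / 0.958 m/s = 276600 s = 3.202 d.
k_1 L₀/(k_2−k_1) = 0.139×20.3/(0.365−0.139) = 2.822/0.2260 = 12.49 mg/L.
e^(−k_1 t) = e^(−0.139×3.202) = 0.6408; e^(−k_2 t) = e^(−0.365×3.202) = 0.3108.
D = 12.49 × (0.6408 − 0.3108) + 3.83 × 0.3108 = 4.120 + 1.190 = 5.311 mg/L.
DO = C_s − D = 8.68 − 5.311 = 3.369 mg/L.

DO ≈ 3.37 mg/L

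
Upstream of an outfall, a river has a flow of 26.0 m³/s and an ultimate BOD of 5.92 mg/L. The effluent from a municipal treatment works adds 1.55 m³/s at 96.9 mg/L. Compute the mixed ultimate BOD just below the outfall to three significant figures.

Flow-weighted mixing: C = (Q_r C_r + Q_w C_w)/(Q_r + Q_w)
= (26.0×5.92 + 1.55×96.9)/(26.0 + 1.55) = 304.1/27.55 = 11.04 mg/L.

11.0 mg/L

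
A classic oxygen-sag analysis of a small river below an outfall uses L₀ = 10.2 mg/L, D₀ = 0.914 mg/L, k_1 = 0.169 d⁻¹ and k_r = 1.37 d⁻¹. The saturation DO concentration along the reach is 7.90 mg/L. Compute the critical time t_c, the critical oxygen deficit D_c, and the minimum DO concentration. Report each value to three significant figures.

At the critical point dD/dt = 0, so k_1 L₀ e^(−k_1 t) = k_r D. Substituting D(t) from the Streeter–Phelps equation and solving for t gives
t_c = ln[(k_r/k_1)(1 − D₀(k_r−k_1)/(k_1 L₀))] / (k_r−k_1).
Here k_r−k_1 = 1.201 d⁻¹ and 1 − D₀(k_r−k_1)/(k_1 L₀) = 1 − 0.914×1.201/(0.169×10.2) = 0.3632, so
t_c = ln(8.107 × 0.3632) / 1.201 = 1.080 / 1.201 = 0.8991 d.
L(t_c) = L₀ e^(−k_1 t_c) = 10.2 × 0.8590 = 8.762 mg/L, and at the critical point k_r D_c = k_1 L, so D_c = (0.169/1.37) × 8.762 = 1.081 mg/L.
Minimum DO = C_s − D_c = 7.90 − 1.081 = 6.819 mg/L.

t_c ≈ 0.899 d; D_c ≈ 1.08 mg/L; min DO ≈ 6.82 mg/L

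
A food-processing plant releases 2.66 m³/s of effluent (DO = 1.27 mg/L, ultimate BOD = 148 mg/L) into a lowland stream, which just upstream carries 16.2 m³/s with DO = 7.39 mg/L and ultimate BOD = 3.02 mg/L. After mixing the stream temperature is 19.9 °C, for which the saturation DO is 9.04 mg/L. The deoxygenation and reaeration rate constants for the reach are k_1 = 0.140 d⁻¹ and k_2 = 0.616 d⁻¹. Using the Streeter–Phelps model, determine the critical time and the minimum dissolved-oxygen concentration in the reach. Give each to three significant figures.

Mixed DO = (16.2×7.39 + 2.66×1.27)/(16.2+2.66) = 123.1/18.86 = 6.527 mg/L.
Mixed L₀ = (16.2×3.02 + 2.66×148)/(18.86) = 442.6/18.86 = 23.47 mg/L.
Initial deficit D₀ = C_s − DO₀ = 9.04 − 6.527 = 2.513 mg/L.
t_c = (1/0.4760) ln[(0.616/0.140)(1 − 2.513×0.4760/(0.140×23.47))] = 2.101 × ln(2.798) = 2.162 d.
D_c = (0.140/0.616) × 23.47 × e^(−0.140×2.162) = 0.2273 × 23.47 × 0.7389 = 3.941 mg/L.
Minimum DO = 9.04 − 3.941 = 5.099 mg/L.

t_c ≈ 2.16 d; minimum DO ≈ 5.10 mg/L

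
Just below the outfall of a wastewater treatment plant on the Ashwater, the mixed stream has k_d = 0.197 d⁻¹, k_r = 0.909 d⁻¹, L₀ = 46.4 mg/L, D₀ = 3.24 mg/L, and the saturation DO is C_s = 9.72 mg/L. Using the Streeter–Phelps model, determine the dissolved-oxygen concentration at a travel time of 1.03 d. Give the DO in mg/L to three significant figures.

DO ≈ 3.00 mg/L

k_d L₀/(k_r−k_d) = 0.197×46.4/(0.909−0.197) = 9.141/0.7120 = 12.84 mg/L.
e^(−k_d t) = e^(−0.197×1.030) = 0.8164; e^(−k_r t) = e^(−0.909×1.030) = 0.3921.
D = 12.84 × (0.8164 − 0.3921) + 3.24 × 0.3921 = 5.447 + 1.270 = 6.717 mg/L.
DO = C_s − D = 9.72 − 6.717 = 3.003 mg/L.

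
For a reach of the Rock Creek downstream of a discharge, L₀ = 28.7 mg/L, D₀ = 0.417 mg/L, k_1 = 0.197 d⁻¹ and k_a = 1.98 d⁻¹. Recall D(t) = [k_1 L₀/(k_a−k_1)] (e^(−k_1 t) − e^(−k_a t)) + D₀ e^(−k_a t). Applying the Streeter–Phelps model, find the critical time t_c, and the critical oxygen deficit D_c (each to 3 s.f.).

t_c ≈ 1.22 d; D_c ≈ 2.25 mg/L

With k_a/k_1 = 10.05 and 1 − D₀(k_a−k_1)/(k_1 L₀) = 0.8685,
t_c = ln(10.05 × 0.8685) / (1.98 − 0.197) = ln(8.729) / 1.783 = 2.167/1.783 = 1.215 d.
D_c = (k_1/k_a) L₀ e^(−k_1 t_c) = (0.197/1.98) × 28.7 × e^(−0.197×1.215) = 0.09949 × 28.7 × 0.7871 = 2.248 mg/L.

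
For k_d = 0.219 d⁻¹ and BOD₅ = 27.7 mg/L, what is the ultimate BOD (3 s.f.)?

BOD₅ = L₀(1 − e^(−5k_d)) ⇒ L₀ = BOD₅ / (1 − e^(−5×0.219))
= 27.7 / (1 − 0.3345) = 27.7 / 0.6655 = 41.63 mg/L.

L₀ ≈ 41.6 mg/L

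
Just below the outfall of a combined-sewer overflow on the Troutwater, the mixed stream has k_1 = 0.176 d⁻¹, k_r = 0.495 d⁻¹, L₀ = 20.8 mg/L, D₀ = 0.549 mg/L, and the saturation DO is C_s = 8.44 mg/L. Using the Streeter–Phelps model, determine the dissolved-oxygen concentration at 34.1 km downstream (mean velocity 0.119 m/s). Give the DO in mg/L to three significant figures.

Travel time t = x/v = 34.1 km / (0.119 m/s) = 34100 m / 0.119 m/s = 286600 s = 3.317 d.
k_1 L₀/(k_r−k_1) = 0.176×20.8/(0.495−0.176) = 3.661/0.3190 = 11.48 mg/L.
e^(−k_1 t) = e^(−0.176×3.317) = 0.5578; e^(−k_r t) = e^(−0.495×3.317) = 0.1936.
D = 11.48 × (0.5578 − 0.1936) + 0.549 × 0.1936 = 4.179 + 0.1063 = 4.285 mg/L.
DO = C_s − D = 8.44 − 4.285 = 4.155 mg/L.

DO ≈ 4.15 mg/L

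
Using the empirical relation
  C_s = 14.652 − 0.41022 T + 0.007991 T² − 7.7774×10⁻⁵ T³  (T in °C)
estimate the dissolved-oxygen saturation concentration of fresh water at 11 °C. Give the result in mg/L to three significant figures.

C_s ≈ 11.0 mg/L

C_s = 14.652 − 0.41022×11 + 0.007991×11² − 7.7774×10⁻⁵×11³ = 11.00 mg/L.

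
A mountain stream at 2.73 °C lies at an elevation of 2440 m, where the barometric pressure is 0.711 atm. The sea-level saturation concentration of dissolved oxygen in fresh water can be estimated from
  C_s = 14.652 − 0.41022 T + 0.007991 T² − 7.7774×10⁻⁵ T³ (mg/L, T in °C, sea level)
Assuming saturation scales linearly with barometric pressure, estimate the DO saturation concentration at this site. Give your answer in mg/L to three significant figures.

C_s ≈ 9.66 mg/L

At sea level: C_s = 14.652 − 0.41022×2.73 + 0.007991×2.73² − 7.7774×10⁻⁵×2.73³ = 13.59 mg/L.
Pressure correction: C_s' = 13.59 × 0.711 = 9.663 mg/L.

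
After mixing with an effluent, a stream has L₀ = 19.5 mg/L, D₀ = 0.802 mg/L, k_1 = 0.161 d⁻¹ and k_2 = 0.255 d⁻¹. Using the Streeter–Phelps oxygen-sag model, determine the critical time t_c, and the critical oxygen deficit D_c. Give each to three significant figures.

t_c ≈ 4.63 d; D_c ≈ 5.84 mg/L

At the critical point dD/dt = 0, so k_1 L₀ e^(−k_1 t) = k_2 D. Substituting D(t) from the Streeter–Phelps equation and solving for t gives
t_c = ln[(k_2/k_1)(1 − D₀(k_2−k_1)/(k_1 L₀))] / (k_2−k_1).
Here k_2−k_1 = 0.09400 d⁻¹ and 1 − D₀(k_2−k_1)/(k_1 L₀) = 1 − 0.802×0.09400/(0.161×19.5) = 0.9760, so
t_c = ln(1.584 × 0.9760) / 0.09400 = 0.4356 / 0.09400 = 4.634 d.
D_c = (k_1/k_2) L₀ e^(−k_1 t_c) = (0.161/0.255) × 19.5 × e^(−0.161×4.634) = 0.6314 × 19.5 × 0.4743 = 5.839 mg/L.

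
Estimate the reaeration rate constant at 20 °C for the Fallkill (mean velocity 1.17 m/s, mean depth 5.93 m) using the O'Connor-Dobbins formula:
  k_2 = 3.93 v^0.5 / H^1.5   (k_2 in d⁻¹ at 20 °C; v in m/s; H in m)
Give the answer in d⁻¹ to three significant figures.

k_2 ≈ 0.294 d⁻¹

k_2 = 3.93 × 1.17^0.5 / 5.93^1.5 = 3.93 × 1.082 / 14.44 = 0.2944 d⁻¹.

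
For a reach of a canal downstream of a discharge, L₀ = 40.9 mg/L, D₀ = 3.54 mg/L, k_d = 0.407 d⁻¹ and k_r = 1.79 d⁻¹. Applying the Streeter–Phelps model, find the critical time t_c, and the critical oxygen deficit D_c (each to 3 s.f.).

t_c ≈ 0.819 d; D_c ≈ 6.66 mg/L

t_c = [1/(k_r−k_d)] ln[(k_r/k_d)(1 − D₀(k_r−k_d)/(k_d L₀))]
= [1/(1.79−0.407)] ln[(1.79/0.407)(1 − 3.54×1.383/(0.407×40.9))]
= (1/1.383) ln[4.398 × 0.7059] = 0.7231 × ln(3.105) = 0.7231 × 1.133 = 0.8191 d.
D_c = (k_d/k_r) L₀ e^(−k_d t_c) = (0.407/1.79) × 40.9 × e^(−0.407×0.8191) = 0.2274 × 40.9 × 0.7165 = 6.663 mg/L.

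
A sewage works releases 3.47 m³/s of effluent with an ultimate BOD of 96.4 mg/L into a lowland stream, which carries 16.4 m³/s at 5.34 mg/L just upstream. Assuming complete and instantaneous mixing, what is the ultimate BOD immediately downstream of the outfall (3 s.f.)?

Flow-weighted mixing: C = (Q_r C_r + Q_w C_w)/(Q_r + Q_w)
= (16.4×5.34 + 3.47×96.4)/(16.4 + 3.47) = 422.1/19.87 = 21.24 mg/L.

21.2 mg/L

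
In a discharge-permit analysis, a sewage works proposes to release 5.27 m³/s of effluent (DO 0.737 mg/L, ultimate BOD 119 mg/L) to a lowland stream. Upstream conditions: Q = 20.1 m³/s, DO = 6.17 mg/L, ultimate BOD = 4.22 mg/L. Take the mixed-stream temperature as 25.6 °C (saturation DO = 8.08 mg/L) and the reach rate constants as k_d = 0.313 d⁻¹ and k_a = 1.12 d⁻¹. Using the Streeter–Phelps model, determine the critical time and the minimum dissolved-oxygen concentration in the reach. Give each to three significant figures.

Mixed DO = (20.1×6.17 + 5.27×0.737)/(20.1+5.27) = 127.9/25.37 = 5.041 mg/L.
Mixed L₀ = (20.1×4.22 + 5.27×119)/(25.37) = 712.0/25.37 = 28.06 mg/L.
Initial deficit D₀ = C_s − DO₀ = 8.08 − 5.041 = 3.039 mg/L.
t_c = (1/0.8070) ln[(1.12/0.313)(1 − 3.039×0.8070/(0.313×28.06))] = 1.239 × ln(2.579) = 1.174 d.
D_c = (0.313/1.12) × 28.06 × e^(−0.313×1.174) = 0.2795 × 28.06 × 0.6925 = 5.431 mg/L.
Minimum DO = 8.08 − 5.431 = 2.649 mg/L.

t_c ≈ 1.17 d; minimum DO ≈ 2.65 mg/L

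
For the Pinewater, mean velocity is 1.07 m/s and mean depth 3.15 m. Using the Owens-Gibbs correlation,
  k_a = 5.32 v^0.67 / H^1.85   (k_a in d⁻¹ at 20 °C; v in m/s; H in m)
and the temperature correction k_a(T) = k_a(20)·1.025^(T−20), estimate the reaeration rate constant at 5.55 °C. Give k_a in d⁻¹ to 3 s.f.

k_a ≈ 0.466 d⁻¹

k_a(20) = 5.32 × 1.07^0.67 / 3.15^1.85 = 5.32 × 1.046 / 8.354 = 0.6664 d⁻¹.
k_a(5.55) = 0.6664 × 1.025^(5.55−20) = 0.6664 × 0.6999 = 0.4664 d⁻¹.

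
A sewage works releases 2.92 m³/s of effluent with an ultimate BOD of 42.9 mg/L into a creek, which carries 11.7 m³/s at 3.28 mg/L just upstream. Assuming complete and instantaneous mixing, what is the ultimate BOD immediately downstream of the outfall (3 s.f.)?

Flow-weighted mixing: C = (Q_r C_r + Q_w C_w)/(Q_r + Q_w)
= (11.7×3.28 + 2.92×42.9)/(11.7 + 2.92) = 163.6/14.62 = 11.19 mg/L.

11.2 mg/L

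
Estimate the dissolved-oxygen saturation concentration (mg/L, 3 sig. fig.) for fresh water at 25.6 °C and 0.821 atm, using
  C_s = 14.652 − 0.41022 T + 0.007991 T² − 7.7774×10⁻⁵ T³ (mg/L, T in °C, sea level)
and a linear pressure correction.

At sea level: C_s = 14.652 − 0.41022×25.6 + 0.007991×25.6² − 7.7774×10⁻⁵×25.6³ = 8.083 mg/L.
Pressure correction: C_s' = 8.083 × 0.821 = 6.636 mg/L.

C_s ≈ 6.64 mg/L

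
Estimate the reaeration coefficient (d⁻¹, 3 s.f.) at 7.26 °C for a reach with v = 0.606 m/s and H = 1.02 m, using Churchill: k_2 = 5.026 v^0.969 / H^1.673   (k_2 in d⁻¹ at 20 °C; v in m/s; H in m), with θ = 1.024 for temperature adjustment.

k_2(20) = 5.026 × 0.606^0.969 / 1.02^1.673 = 5.026 × 0.6155 / 1.034 = 2.993 d⁻¹.
k_2(7.26) = 2.993 × 1.024^(7.26−20) = 2.993 × 0.7392 = 2.212 d⁻¹.

k_2 ≈ 2.21 d⁻¹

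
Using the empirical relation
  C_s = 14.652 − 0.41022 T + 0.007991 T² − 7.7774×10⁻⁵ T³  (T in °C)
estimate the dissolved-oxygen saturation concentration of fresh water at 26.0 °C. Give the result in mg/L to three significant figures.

C_s ≈ 8.02 mg/L

C_s = 14.652 − 0.41022×26.0 + 0.007991×26.0² − 7.7774×10⁻⁵×26.0³ = 8.021 mg/L.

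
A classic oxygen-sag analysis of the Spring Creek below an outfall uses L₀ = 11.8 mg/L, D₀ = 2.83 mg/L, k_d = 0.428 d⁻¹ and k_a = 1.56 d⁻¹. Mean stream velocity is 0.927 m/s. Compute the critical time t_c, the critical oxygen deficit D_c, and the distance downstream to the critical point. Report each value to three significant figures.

t_c ≈ 0.254 d; D_c ≈ 2.90 mg/L; x_c ≈ 20.3 km

t_c = [1/(k_a−k_d)] ln[(k_a/k_d)(1 − D₀(k_a−k_d)/(k_d L₀))]
= [1/(1.56−0.428)] ln[(1.56/0.428)(1 − 2.83×1.132/(0.428×11.8))]
= (1/1.132) ln[3.645 × 0.3657] = 0.8834 × ln(1.333) = 0.8834 × 0.2873 = 0.2538 d.
D_c = (k_d/k_a) L₀ e^(−k_d t_c) = (0.428/1.56) × 11.8 × e^(−0.428×0.2538) = 0.2744 × 11.8 × 0.8971 = 2.904 mg/L.
x_c = v t_c = 0.927 m/s × 0.2538 d × 86400 s/d = 20330 m ≈ 20.3 km.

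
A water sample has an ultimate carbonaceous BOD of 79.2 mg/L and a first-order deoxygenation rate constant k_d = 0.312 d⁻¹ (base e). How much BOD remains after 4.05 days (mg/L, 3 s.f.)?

L ≈ 22.4 mg/L

L_t = L₀ e^(−k_d t) = 79.2 × e^(−0.312×4.05) = 79.2 × 0.2826 = 22.38 mg/L.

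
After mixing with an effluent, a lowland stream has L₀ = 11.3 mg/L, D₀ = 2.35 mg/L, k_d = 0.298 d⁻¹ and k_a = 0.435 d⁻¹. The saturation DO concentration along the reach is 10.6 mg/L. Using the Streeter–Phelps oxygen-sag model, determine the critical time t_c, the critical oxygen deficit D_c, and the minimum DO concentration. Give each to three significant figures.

At the critical point dD/dt = 0, so k_d L₀ e^(−k_d t) = k_a D. Substituting D(t) from the Streeter–Phelps equation and solving for t gives
t_c = ln[(k_a/k_d)(1 − D₀(k_a−k_d)/(k_d L₀))] / (k_a−k_d).
Here k_a−k_d = 0.1370 d⁻¹ and 1 − D₀(k_a−k_d)/(k_d L₀) = 1 − 2.35×0.1370/(0.298×11.3) = 0.9044, so
t_c = ln(1.460 × 0.9044) / 0.1370 = 0.2778 / 0.1370 = 2.027 d.
D_c = (k_d/k_a) L₀ e^(−k_d t_c) = (0.298/0.435) × 11.3 × e^(−0.298×2.027) = 0.6851 × 11.3 × 0.5465 = 4.231 mg/L.
Minimum DO = C_s − D_c = 10.6 − 4.231 = 6.369 mg/L.

t_c ≈ 2.03 d; D_c ≈ 4.23 mg/L; min DO ≈ 6.37 mg/L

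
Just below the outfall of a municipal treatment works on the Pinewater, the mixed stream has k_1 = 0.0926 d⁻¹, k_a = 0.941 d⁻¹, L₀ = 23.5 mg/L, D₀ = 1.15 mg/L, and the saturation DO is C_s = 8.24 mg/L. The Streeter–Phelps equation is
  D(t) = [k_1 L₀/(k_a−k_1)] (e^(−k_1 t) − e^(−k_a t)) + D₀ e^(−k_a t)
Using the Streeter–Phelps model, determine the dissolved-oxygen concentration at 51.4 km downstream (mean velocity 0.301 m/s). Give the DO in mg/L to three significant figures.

DO ≈ 6.32 mg/L

Travel time t = x/v = 51.4 km / (0.301 m/s) = 51400 m / 0.301 m/s = 170800 s = 1.976 d.
k_1 L₀/(k_a−k_1) = 0.0926×23.5/(0.941−0.0926) = 2.176/0.8484 = 2.565 mg/L.
e^(−k_1 t) = e^(−0.0926×1.976) = 0.8328; e^(−k_a t) = e^(−0.941×1.976) = 0.1557.
D = 2.565 × (0.8328 − 0.1557) + 1.15 × 0.1557 = 1.737 + 0.1791 = 1.916 mg/L.
DO = C_s − D = 8.24 − 1.916 = 6.324 mg/L.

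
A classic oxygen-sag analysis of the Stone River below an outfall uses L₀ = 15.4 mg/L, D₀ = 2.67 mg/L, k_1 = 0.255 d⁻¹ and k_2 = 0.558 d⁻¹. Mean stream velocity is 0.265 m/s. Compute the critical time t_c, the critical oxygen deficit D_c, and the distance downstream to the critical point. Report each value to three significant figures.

t_c ≈ 1.82 d; D_c ≈ 4.42 mg/L; x_c ≈ 41.7 km

With k_2/k_1 = 2.188 and 1 − D₀(k_2−k_1)/(k_1 L₀) = 0.7940,
t_c = ln(2.188 × 0.7940) / (0.558 − 0.255) = ln(1.737) / 0.3030 = 0.5524/0.3030 = 1.823 d.
D_c = (k_1/k_2) L₀ e^(−k_1 t_c) = (0.255/0.558) × 15.4 × e^(−0.255×1.823) = 0.4570 × 15.4 × 0.6282 = 4.421 mg/L.
x_c = v t_c = 0.265 m/s × 1.823 d × 86400 s/d = 41740 m ≈ 41.7 km.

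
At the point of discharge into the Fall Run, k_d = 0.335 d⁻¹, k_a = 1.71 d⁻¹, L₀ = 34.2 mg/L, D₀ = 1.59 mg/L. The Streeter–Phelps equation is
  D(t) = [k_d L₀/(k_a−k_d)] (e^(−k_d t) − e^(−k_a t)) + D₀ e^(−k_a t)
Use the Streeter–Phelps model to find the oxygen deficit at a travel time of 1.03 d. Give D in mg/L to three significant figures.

k_d L₀/(k_a−k_d) = 0.335×34.2/(1.71−0.335) = 11.46/1.375 = 8.332 mg/L.
e^(−k_d t) = e^(−0.335×1.030) = 0.7082; e^(−k_a t) = e^(−1.71×1.030) = 0.1718.
D = 8.332 × (0.7082 − 0.1718) + 1.59 × 0.1718 = 4.469 + 0.2732 = 4.742 mg/L.

D ≈ 4.74 mg/L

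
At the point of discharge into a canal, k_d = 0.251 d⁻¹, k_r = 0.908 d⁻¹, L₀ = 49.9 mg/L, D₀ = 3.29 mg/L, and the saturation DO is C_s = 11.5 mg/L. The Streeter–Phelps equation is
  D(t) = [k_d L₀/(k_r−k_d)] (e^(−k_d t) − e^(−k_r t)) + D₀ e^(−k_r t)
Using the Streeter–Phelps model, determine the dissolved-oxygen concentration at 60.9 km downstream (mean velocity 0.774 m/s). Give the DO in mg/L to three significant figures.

Travel time t = x/v = 60.9 km / (0.774 m/s) = 60900 m / 0.774 m/s = 78680 s = 0.9107 d.
k_d L₀/(k_r−k_d) = 0.251×49.9/(0.908−0.251) = 12.52/0.6570 = 19.06 mg/L.
e^(−k_d t) = e^(−0.251×0.9107) = 0.7957; e^(−k_r t) = e^(−0.908×0.9107) = 0.4374.
D = 19.06 × (0.7957 − 0.4374) + 3.29 × 0.4374 = 6.830 + 1.439 = 8.269 mg/L.
DO = C_s − D = 11.5 − 8.269 = 3.231 mg/L.

DO ≈ 3.23 mg/L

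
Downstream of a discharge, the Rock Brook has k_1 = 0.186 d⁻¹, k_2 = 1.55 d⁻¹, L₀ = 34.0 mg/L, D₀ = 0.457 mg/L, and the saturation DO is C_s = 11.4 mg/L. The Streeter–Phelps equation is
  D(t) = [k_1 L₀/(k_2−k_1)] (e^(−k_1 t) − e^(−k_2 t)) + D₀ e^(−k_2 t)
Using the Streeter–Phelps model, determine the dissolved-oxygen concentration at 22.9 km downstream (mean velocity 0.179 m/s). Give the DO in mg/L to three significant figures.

Travel time t = x/v = 22.9 km / (0.179 m/s) = 22900 m / 0.179 m/s = 127900 s = 1.481 d.
k_1 L₀/(k_2−k_1) = 0.186×34.0/(1.55−0.186) = 6.324/1.364 = 4.636 mg/L.
e^(−k_1 t) = e^(−0.186×1.481) = 0.7593; e^(−k_2 t) = e^(−1.55×1.481) = 0.1008.
D = 4.636 × (0.7593 − 0.1008) + 0.457 × 0.1008 = 3.053 + 0.04604 = 3.099 mg/L.
DO = C_s − D = 11.4 − 3.099 = 8.301 mg/L.

DO ≈ 8.30 mg/L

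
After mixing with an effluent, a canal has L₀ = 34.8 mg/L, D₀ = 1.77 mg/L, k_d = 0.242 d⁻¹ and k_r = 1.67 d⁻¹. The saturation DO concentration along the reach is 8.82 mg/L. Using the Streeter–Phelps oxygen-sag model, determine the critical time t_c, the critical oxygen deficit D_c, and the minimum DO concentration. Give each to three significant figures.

t_c = [1/(k_r−k_d)] ln[(k_r/k_d)(1 − D₀(k_r−k_d)/(k_d L₀))]
= [1/(1.67−0.242)] ln[(1.67/0.242)(1 − 1.77×1.428/(0.242×34.8))]
= (1/1.428) ln[6.901 × 0.6999] = 0.7003 × ln(4.830) = 0.7003 × 1.575 = 1.103 d.
L(t_c) = L₀ e^(−k_d t_c) = 34.8 × 0.7658 = 26.65 mg/L, and at the critical point k_r D_c = k_d L, so D_c = (0.242/1.67) × 26.65 = 3.862 mg/L.
Minimum DO = C_s − D_c = 8.82 − 3.862 = 4.958 mg/L.

t_c ≈ 1.10 d; D_c ≈ 3.86 mg/L; min DO ≈ 4.96 mg/L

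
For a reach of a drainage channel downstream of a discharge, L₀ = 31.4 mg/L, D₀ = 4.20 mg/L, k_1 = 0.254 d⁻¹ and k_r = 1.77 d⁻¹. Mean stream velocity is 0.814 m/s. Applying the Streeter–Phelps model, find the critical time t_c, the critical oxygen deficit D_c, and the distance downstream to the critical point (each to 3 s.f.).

t_c ≈ 0.224 d; D_c ≈ 4.26 mg/L; x_c ≈ 15.8 km

At the critical point dD/dt = 0, so k_1 L₀ e^(−k_1 t) = k_r D. Substituting D(t) from the Streeter–Phelps equation and solving for t gives
t_c = ln[(k_r/k_1)(1 − D₀(k_r−k_1)/(k_1 L₀))] / (k_r−k_1).
Here k_r−k_1 = 1.516 d⁻¹ and 1 − D₀(k_r−k_1)/(k_1 L₀) = 1 − 4.20×1.516/(0.254×31.4) = 0.2017, so
t_c = ln(6.969 × 0.2017) / 1.516 = 0.3403 / 1.516 = 0.2244 d.
L(t_c) = L₀ e^(−k_1 t_c) = 31.4 × 0.9446 = 29.66 mg/L, and at the critical point k_r D_c = k_1 L, so D_c = (0.254/1.77) × 29.66 = 4.256 mg/L.
x_c = v t_c = 0.814 m/s × 0.2244 d × 86400 s/d = 15780 m ≈ 15.8 km.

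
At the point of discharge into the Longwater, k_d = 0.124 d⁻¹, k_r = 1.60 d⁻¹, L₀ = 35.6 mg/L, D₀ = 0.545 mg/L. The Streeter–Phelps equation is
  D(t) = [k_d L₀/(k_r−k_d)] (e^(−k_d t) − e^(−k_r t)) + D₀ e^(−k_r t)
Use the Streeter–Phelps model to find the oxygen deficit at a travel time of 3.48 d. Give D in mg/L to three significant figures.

k_d L₀/(k_r−k_d) = 0.124×35.6/(1.60−0.124) = 4.414/1.476 = 2.991 mg/L.
e^(−k_d t) = e^(−0.124×3.480) = 0.6495; e^(−k_r t) = e^(−1.60×3.480) = 0.003818.
D = 2.991 × (0.6495 − 0.003818) + 0.545 × 0.003818 = 1.931 + 0.002081 = 1.933 mg/L.

D ≈ 1.93 mg/L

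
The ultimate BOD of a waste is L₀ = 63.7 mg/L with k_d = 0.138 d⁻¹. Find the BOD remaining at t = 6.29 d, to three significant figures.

L ≈ 26.7 mg/L

L_t = L₀ e^(−k_d t) = 63.7 × e^(−0.138×6.29) = 63.7 × 0.4198 = 26.74 mg/L.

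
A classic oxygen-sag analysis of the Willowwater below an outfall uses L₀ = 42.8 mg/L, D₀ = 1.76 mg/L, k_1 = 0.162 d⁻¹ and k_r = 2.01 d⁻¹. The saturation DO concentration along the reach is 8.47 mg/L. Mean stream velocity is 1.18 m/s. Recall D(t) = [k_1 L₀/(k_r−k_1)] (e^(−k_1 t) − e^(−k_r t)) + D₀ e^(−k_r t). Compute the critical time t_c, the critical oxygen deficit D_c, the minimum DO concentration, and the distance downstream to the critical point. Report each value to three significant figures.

t_c ≈ 1.02 d; D_c ≈ 2.92 mg/L; min DO ≈ 5.55 mg/L; x_c ≈ 104 km

With k_r/k_1 = 12.41 and 1 − D₀(k_r−k_1)/(k_1 L₀) = 0.5309,
t_c = ln(12.41 × 0.5309) / (2.01 − 0.162) = ln(6.587) / 1.848 = 1.885/1.848 = 1.020 d.
D_c = (k_1/k_r) L₀ e^(−k_1 t_c) = (0.162/2.01) × 42.8 × e^(−0.162×1.020) = 0.08060 × 42.8 × 0.8477 = 2.924 mg/L.
Minimum DO = C_s − D_c = 8.47 − 2.924 = 5.546 mg/L.
x_c = v t_c = 1.18 m/s × 1.020 d × 86400 s/d = 104000 m ≈ 104 km.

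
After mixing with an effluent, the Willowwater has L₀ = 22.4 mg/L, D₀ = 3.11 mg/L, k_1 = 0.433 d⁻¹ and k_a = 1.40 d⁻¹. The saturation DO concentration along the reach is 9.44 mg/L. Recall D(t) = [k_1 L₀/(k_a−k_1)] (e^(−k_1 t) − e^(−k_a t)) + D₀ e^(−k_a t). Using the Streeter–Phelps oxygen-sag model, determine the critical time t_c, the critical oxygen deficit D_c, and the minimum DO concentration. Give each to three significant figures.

t_c ≈ 0.830 d; D_c ≈ 4.84 mg/L; min DO ≈ 4.60 mg/L

t_c = [1/(k_a−k_1)] ln[(k_a/k_1)(1 − D₀(k_a−k_1)/(k_1 L₀))]
= [1/(1.40−0.433)] ln[(1.40/0.433)(1 − 3.11×0.9670/(0.433×22.4))]
= (1/0.9670) ln[3.233 × 0.6899] = 1.034 × ln(2.231) = 1.034 × 0.8023 = 0.8297 d.
L(t_c) = L₀ e^(−k_1 t_c) = 22.4 × 0.6982 = 15.64 mg/L, and at the critical point k_a D_c = k_1 L, so D_c = (0.433/1.40) × 15.64 = 4.837 mg/L.
Minimum DO = C_s − D_c = 9.44 − 4.837 = 4.603 mg/L.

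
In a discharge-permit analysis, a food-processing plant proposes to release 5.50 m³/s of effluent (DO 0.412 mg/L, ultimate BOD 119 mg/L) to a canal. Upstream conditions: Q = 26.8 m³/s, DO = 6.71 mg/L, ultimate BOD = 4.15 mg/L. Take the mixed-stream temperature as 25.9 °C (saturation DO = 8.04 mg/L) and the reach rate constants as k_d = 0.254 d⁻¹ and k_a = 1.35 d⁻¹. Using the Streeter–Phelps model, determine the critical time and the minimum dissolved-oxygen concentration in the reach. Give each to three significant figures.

t_c ≈ 1.00 d; minimum DO ≈ 4.58 mg/L

Mixed DO = (26.8×6.71 + 5.50×0.412)/(26.8+5.50) = 182.1/32.30 = 5.638 mg/L.
Mixed L₀ = (26.8×4.15 + 5.50×119)/(32.30) = 765.7/32.30 = 23.71 mg/L.
Initial deficit D₀ = C_s − DO₀ = 8.04 − 5.638 = 2.402 mg/L.
t_c = (1/1.096) ln[(1.35/0.254)(1 − 2.402×1.096/(0.254×23.71))] = 0.9124 × ln(2.991) = 0.9996 d.
D_c = (0.254/1.35) × 23.71 × e^(−0.254×0.9996) = 0.1881 × 23.71 × 0.7758 = 3.460 mg/L.
Minimum DO = 8.04 − 3.460 = 4.580 mg/L.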